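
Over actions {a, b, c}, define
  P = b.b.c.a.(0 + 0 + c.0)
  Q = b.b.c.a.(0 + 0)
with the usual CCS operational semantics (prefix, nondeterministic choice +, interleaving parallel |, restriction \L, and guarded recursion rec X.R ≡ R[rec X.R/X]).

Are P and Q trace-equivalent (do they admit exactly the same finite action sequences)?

P's transition system — 6 states:
  s0 = b.b.c.a.(0 + 0 + c.0) → =b=> s1
  s1 = b.c.a.(0 + 0 + c.0) → =b=> s2
  s2 = c.a.(0 + 0 + c.0) → =c=> s3
  s3 = a.(0 + 0 + c.0) → =a=> s4
  s4 = 0 + 0 + c.0 → =c=> s5
  s5 = 0 → stopped
Q's transition system — 5 states:
  t0 = b.b.c.a.(0 + 0) → =b=> t1
  t1 = b.c.a.(0 + 0) → =b=> t2
  t2 = c.a.(0 + 0) → =c=> t3
  t3 = a.(0 + 0) → =a=> t4
  t4 = 0 + 0 → stopped
Executing bbcac from P (initial set {s0}):
  [1] b ⇒ {s1}
  [2] b ⇒ {s2}
  [3] c ⇒ {s3}
  [4] a ⇒ {s4}
  [5] c ⇒ {s5}
  P completes σ.
Executing bbcac from Q (initial set {t0}):
  [1] b ⇒ {t1}
  [2] b ⇒ {t2}
  [3] c ⇒ {t3}
  [4] a ⇒ {t4}
  [5] c ⇒ no successor for Q

trace-distinct — witness ⟨bbcac⟩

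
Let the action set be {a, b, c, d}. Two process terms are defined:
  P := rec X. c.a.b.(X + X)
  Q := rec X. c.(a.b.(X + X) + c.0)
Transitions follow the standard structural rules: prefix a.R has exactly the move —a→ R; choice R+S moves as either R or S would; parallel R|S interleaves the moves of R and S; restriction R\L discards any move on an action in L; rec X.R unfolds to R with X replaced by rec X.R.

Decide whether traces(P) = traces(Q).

P's transition system — 4 states:
  p0 = rec X. c.a.b.(X + X) | =c=> p1
  p1 = a.b.((rec X. c.a.b.(X + X)) + (rec X. c.a.b.(X + X))) | =a=> p2
  p2 = b.((rec X. c.a.b.(X + X)) + (rec X. c.a.b.(X + X))) | =b=> p3
  p3 = (rec X. c.a.b.(X + X)) + (rec X. c.a.b.(X + X)) | =c=> p1
Q's transition system — 5 states:
  q0 = rec X. c.(a.b.(X + X) + c.0) | =c=> q1
  q1 = a.b.((rec X. c.(a.b.(X + X) + c.0)) + (rec X. c.(a.b.(X + X) + c.0))) + c.0 | =a=> q2, =c=> q3
  q2 = b.((rec X. c.(a.b.(X + X) + c.0)) + (rec X. c.(a.b.(X + X) + c.0))) | =b=> q4
  q3 = 0 | stopped
  q4 = (rec X. c.(a.b.(X + X) + c.0)) + (rec X. c.(a.b.(X + X) + c.0)) | =c=> q1
Run σ = ⟨cc⟩ on Q: start {q0}
  after c @ step 1: {q1}
  after c @ step 2: {q3}
  ✓ Q
Run σ = ⟨cc⟩ on P: start {p0}
  after c @ step 1: {p1}
  after c @ step 2: ∅  — P cannot continue

traces(P) ≠ traces(Q) — witness ⟨cc⟩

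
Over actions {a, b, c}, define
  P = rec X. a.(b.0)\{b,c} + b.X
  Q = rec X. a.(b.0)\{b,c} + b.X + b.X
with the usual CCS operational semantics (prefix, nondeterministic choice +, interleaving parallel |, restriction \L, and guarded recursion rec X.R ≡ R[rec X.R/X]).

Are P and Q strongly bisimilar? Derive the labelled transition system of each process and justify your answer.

YES

LTS(P): 2 reachable states
  s0 = rec X. a.(b.0)\{b,c} + b.X has moves --a--▸ s1, --b--▸ s0
  s1 = (b.0)\{b,c} has moves stopped
LTS(Q): 2 reachable states
  t0 = rec X. a.(b.0)\{b,c} + b.X + b.X has moves --a--▸ t1, --b--▸ t0
  t1 = (b.0)\{b,c} has moves stopped
Bisimilarity quotient blocks:
  B0 = {s0, t0}
  B1 = {s1, t1}
s0 ∈ B0, t0 ∈ B0 → same block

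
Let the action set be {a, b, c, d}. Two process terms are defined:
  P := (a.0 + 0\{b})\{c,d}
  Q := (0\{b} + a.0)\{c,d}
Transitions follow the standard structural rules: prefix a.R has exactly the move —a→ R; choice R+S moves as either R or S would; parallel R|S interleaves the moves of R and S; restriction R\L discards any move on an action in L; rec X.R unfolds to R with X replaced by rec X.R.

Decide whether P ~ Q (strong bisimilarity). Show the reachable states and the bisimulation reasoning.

Reachable graph of P (2 states):
  u0 = (a.0 + 0\{b})\{c,d} ⊢ —a→ u1
  u1 = 0\{c,d} ⊢ deadlocked
Reachable graph of Q (2 states):
  v0 = (0\{b} + a.0)\{c,d} ⊢ —a→ v1
  v1 = 0\{c,d} ⊢ deadlocked
Bisimilarity quotient blocks:
  B0 = {u0, v0}
  B1 = {u1, v1}
u0 ∈ B0, v0 ∈ B0 → same block

YES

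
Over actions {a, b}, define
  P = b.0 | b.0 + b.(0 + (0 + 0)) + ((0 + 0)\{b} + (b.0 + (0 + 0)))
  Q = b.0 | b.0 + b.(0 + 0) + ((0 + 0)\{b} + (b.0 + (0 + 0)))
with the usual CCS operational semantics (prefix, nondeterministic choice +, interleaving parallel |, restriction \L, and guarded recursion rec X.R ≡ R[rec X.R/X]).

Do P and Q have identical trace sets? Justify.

Reachable graph of P (6 states):
  u0 = b.0 | b.0 + b.(0 + (0 + 0)) + ((0 + 0)\{b} + (b.0 + (0 + 0))) ⊢ —b→ u1, —b→ u2, —b→ u3, —b→ u4
  u1 = 0 ⊢ ∅
  u2 = 0 + (0 + 0) ⊢ ∅
  u3 = 0 | b.0 ⊢ —b→ u5
  u4 = b.0 | 0 ⊢ —b→ u5
  u5 = 0 | 0 ⊢ ∅
Reachable graph of Q (6 states):
  v0 = b.0 | b.0 + b.(0 + 0) + ((0 + 0)\{b} + (b.0 + (0 + 0))) ⊢ —b→ v1, —b→ v2, —b→ v3, —b→ v4
  v1 = 0 ⊢ ∅
  v2 = 0 + 0 ⊢ ∅
  v3 = 0 | b.0 ⊢ —b→ v5
  v4 = b.0 | 0 ⊢ —b→ v5
  v5 = 0 | 0 ⊢ ∅
Coarsest stable partition (strong bisimilarity classes):
  B0 = {u0, v0}
  B1 = {u3, u4, v3, v4}
  B2 = {u1, u2, u5, v1, v2, v5}
u0 ∈ B0, v0 ∈ B0 → same block
Bisimilar ⇒ trace-equivalent.

trace-equivalent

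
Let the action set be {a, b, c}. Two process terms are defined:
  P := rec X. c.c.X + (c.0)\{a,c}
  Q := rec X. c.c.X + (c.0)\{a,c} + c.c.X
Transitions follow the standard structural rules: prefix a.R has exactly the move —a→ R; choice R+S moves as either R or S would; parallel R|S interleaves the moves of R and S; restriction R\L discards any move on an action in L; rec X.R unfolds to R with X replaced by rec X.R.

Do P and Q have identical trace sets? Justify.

Reachable graph of P (2 states):
  m0 = rec X. c.c.X + (c.0)\{a,c} ⊢ ··c··> m1
  m1 = c.(rec X. c.c.X + (c.0)\{a,c}) ⊢ ··c··> m0
Reachable graph of Q (2 states):
  n0 = rec X. c.c.X + (c.0)\{a,c} + c.c.X ⊢ ··c··> n1
  n1 = c.(rec X. c.c.X + (c.0)\{a,c} + c.c.X) ⊢ ··c··> n0
Partition-refinement fixed point:
  B0 = {m0, m1, n0, n1}
m0 ∈ B0, n0 ∈ B0 → same block
Bisimilar ⇒ trace-equivalent.

YES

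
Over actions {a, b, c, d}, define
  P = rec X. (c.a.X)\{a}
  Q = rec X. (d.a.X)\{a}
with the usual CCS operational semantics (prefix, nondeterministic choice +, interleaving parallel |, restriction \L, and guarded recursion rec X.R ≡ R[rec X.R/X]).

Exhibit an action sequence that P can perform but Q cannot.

P's transition system — 2 states:
  p0 = rec X. (c.a.X)\{a} has moves ··c··> p1
  p1 = (a.(rec X. (c.a.X)\{a}))\{a} has moves deadlocked
Q's transition system — 2 states:
  q0 = rec X. (d.a.X)\{a} has moves ··d··> q1
  q1 = (a.(rec X. (d.a.X)\{a}))\{a} has moves deadlocked
Executing c from P (initial set {p0}):
  after c @ step 1: {p1}
  — P admits the full trace.
Executing c from Q (initial set {q0}):
  after c @ step 1: ∅ (Q stuck)

c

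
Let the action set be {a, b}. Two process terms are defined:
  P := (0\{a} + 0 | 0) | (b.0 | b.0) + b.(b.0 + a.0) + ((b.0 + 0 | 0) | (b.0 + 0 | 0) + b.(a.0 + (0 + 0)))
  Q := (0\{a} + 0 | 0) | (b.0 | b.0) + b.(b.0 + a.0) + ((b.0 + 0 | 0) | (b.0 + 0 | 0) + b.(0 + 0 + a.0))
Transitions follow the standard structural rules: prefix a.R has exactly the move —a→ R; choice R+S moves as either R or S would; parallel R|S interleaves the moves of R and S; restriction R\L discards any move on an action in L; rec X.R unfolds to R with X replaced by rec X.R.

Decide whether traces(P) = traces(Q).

traces(P) = traces(Q)

LTS(P): 10 reachable states
  u0 = (0\{a} + 0 | 0) | (b.0 | b.0) + b.(b.0 + a.0) + ((b.0 + 0 | 0) | (b.0 + 0 | 0) + b.(a.0 + (0 + 0))) :: =b=> u1, =b=> u2, =b=> u3, =b=> u4, =b=> u5, =b=> u6
  u1 = (0\{a} + 0 | 0) | (0 | b.0) :: =b=> u7
  u2 = (0\{a} + 0 | 0) | (b.0 | 0) :: =b=> u7
  u3 = (b.0 + 0 | 0) | 0 :: =b=> u8
  u4 = 0 | (b.0 + 0 | 0) :: =b=> u8
  u5 = a.0 + (0 + 0) :: =a=> u9
  u6 = b.0 + a.0 :: =a=> u9, =b=> u9
  u7 = (0\{a} + 0 | 0) | (0 | 0) :: (no moves)
  u8 = 0 | 0 :: (no moves)
  u9 = 0 :: (no moves)
LTS(Q): 10 reachable states
  v0 = (0\{a} + 0 | 0) | (b.0 | b.0) + b.(b.0 + a.0) + ((b.0 + 0 | 0) | (b.0 + 0 | 0) + b.(0 + 0 + a.0)) :: =b=> v1, =b=> v2, =b=> v3, =b=> v4, =b=> v5, =b=> v6
  v1 = (0\{a} + 0 | 0) | (0 | b.0) :: =b=> v7
  v2 = (0\{a} + 0 | 0) | (b.0 | 0) :: =b=> v7
  v3 = (b.0 + 0 | 0) | 0 :: =b=> v8
  v4 = 0 + 0 + a.0 :: =a=> v9
  v5 = 0 | (b.0 + 0 | 0) :: =b=> v8
  v6 = b.0 + a.0 :: =a=> v9, =b=> v9
  v7 = (0\{a} + 0 | 0) | (0 | 0) :: (no moves)
  v8 = 0 | 0 :: (no moves)
  v9 = 0 :: (no moves)
Partition-refinement fixed point:
  B0 = {u0, v0}
  B1 = {u1, u2, u3, u4, v1, v2, v3, v5}
  B2 = {u7, u8, u9, v7, v8, v9}
  B3 = {u6, v6}
  B4 = {u5, v4}
u0 ∈ B0, v0 ∈ B0 → same block
Bisimilar ⇒ trace-equivalent.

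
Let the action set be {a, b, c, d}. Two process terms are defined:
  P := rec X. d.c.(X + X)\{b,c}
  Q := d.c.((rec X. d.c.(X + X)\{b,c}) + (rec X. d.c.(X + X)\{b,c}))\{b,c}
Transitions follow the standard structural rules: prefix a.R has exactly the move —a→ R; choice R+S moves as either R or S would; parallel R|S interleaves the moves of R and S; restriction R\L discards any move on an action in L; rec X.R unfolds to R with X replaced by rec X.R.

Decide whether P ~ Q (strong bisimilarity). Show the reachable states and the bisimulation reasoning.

P ~ Q

Reachable graph of P (4 states):
  m0 = rec X. d.c.(X + X)\{b,c} :: -d-> m1
  m1 = c.((rec X. d.c.(X + X)\{b,c}) + (rec X. d.c.(X + X)\{b,c}))\{b,c} :: -c-> m2
  m2 = ((rec X. d.c.(X + X)\{b,c}) + (rec X. d.c.(X + X)\{b,c}))\{b,c} :: -d-> m3
  m3 = (c.((rec X. d.c.(X + X)\{b,c}) + (rec X. d.c.(X + X)\{b,c}))\{b,c})\{b,c} :: stopped
Reachable graph of Q (4 states):
  n0 = d.c.((rec X. d.c.(X + X)\{b,c}) + (rec X. d.c.(X + X)\{b,c}))\{b,c} :: -d-> n1
  n1 = c.((rec X. d.c.(X + X)\{b,c}) + (rec X. d.c.(X + X)\{b,c}))\{b,c} :: -c-> n2
  n2 = ((rec X. d.c.(X + X)\{b,c}) + (rec X. d.c.(X + X)\{b,c}))\{b,c} :: -d-> n3
  n3 = (c.((rec X. d.c.(X + X)\{b,c}) + (rec X. d.c.(X + X)\{b,c}))\{b,c})\{b,c} :: stopped
Bisimilarity quotient blocks:
  B0 = {m0, n0}
  B1 = {m1, n1}
  B2 = {m2, n2}
  B3 = {m3, n3}
m0 ∈ B0, n0 ∈ B0 → same block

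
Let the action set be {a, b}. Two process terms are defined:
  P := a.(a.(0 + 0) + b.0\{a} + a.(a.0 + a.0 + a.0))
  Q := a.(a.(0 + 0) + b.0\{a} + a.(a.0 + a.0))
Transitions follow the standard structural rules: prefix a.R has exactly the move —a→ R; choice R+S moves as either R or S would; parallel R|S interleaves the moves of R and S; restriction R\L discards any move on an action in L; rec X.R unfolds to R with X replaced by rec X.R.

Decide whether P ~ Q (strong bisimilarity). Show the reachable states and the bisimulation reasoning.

P ~ Q

P's transition system — 6 states:
  m0 = a.(a.(0 + 0) + b.0\{a} + a.(a.0 + a.0 + a.0)) → =a=> m1
  m1 = a.(0 + 0) + b.0\{a} + a.(a.0 + a.0 + a.0) → =a=> m2, =a=> m3, =b=> m4
  m2 = 0 + 0 → ·
  m3 = a.0 + a.0 + a.0 → =a=> m5
  m4 = 0\{a} → ·
  m5 = 0 → ·
Q's transition system — 6 states:
  n0 = a.(a.(0 + 0) + b.0\{a} + a.(a.0 + a.0)) → =a=> n1
  n1 = a.(0 + 0) + b.0\{a} + a.(a.0 + a.0) → =a=> n2, =a=> n3, =b=> n4
  n2 = 0 + 0 → ·
  n3 = a.0 + a.0 → =a=> n5
  n4 = 0\{a} → ·
  n5 = 0 → ·
Coarsest stable partition (strong bisimilarity classes):
  B0 = {m0, n0}
  B1 = {m1, n1}
  B2 = {m2, m4, m5, n2, n4, n5}
  B3 = {m3, n3}
m0 ∈ B0, n0 ∈ B0 → same block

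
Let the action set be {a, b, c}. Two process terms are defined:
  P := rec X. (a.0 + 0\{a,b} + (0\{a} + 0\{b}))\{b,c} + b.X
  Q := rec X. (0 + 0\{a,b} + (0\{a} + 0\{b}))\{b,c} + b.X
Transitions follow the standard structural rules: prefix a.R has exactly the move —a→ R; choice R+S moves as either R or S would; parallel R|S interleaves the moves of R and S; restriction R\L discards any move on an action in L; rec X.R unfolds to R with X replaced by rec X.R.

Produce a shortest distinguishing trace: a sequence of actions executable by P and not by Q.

LTS(P): 2 reachable states
  s0 = rec X. (a.0 + 0\{a,b} + (0\{a} + 0\{b}))\{b,c} + b.X ⊢ =a=> s1, =b=> s0
  s1 = 0\{b,c} ⊢ ∅
LTS(Q): 1 reachable states
  t0 = rec X. (0 + 0\{a,b} + (0\{a} + 0\{b}))\{b,c} + b.X ⊢ =b=> t0
Executing a from P (initial set {s0}):
  [1] a ⇒ {s1}
  P completes σ.
Executing a from Q (initial set {t0}):
  [1] a ⇒ ∅ (Q stuck)

a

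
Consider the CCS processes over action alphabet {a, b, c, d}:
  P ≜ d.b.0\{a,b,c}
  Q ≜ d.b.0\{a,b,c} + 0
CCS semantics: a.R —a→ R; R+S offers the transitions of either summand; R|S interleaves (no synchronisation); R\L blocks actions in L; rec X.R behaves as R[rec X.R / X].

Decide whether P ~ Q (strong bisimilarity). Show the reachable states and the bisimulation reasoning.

P's transition system — 3 states:
  p0 = d.b.0\{a,b,c} :: =d=> p1
  p1 = b.0\{a,b,c} :: =b=> p2
  p2 = 0\{a,b,c} :: ·
Q's transition system — 3 states:
  q0 = d.b.0\{a,b,c} + 0 :: =d=> q1
  q1 = b.0\{a,b,c} :: =b=> q2
  q2 = 0\{a,b,c} :: ·
Coarsest stable partition (strong bisimilarity classes):
  B0 = {p0, q0}
  B1 = {p1, q1}
  B2 = {p2, q2}
p0 ∈ B0, q0 ∈ B0 → same block

bisimilar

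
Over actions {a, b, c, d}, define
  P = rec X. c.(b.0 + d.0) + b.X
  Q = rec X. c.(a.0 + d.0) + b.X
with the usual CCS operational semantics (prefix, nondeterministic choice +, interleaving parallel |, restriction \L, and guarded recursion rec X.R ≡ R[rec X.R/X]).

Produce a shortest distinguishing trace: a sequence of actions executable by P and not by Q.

P's transition system — 3 states:
  s0 = rec X. c.(b.0 + d.0) + b.X ⊢ —b→ s0, —c→ s1
  s1 = b.0 + d.0 ⊢ —b→ s2, —d→ s2
  s2 = 0 ⊢ deadlocked
Q's transition system — 3 states:
  t0 = rec X. c.(a.0 + d.0) + b.X ⊢ —b→ t0, —c→ t1
  t1 = a.0 + d.0 ⊢ —a→ t2, —d→ t2
  t2 = 0 ⊢ deadlocked
Trace ⟨cb⟩ through P, begin at {s0}:
  [1] c ⇒ {s1}
  [2] b ⇒ {s2}
  P completes σ.
Trace ⟨cb⟩ through Q, begin at {t0}:
  [1] c ⇒ {t1}
  [2] b ⇒ no successor for Q

cb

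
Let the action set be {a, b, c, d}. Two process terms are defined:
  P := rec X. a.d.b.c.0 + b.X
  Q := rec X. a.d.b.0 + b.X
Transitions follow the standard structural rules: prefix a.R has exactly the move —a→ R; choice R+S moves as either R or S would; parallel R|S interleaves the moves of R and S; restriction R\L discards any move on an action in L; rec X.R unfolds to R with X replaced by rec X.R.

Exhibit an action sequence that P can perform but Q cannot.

adbc

LTS(P): 5 reachable states
  p0 = rec X. a.d.b.c.0 + b.X → —a→ p1, —b→ p0
  p1 = d.b.c.0 → —d→ p2
  p2 = b.c.0 → —b→ p3
  p3 = c.0 → —c→ p4
  p4 = 0 → deadlocked
LTS(Q): 4 reachable states
  q0 = rec X. a.d.b.0 + b.X → —a→ q1, —b→ q0
  q1 = d.b.0 → —d→ q2
  q2 = b.0 → —b→ q3
  q3 = 0 → deadlocked
Trace ⟨adbc⟩ through P, begin at {p0}:
  after a @ step 1: {p1}
  after d @ step 2: {p2}
  after b @ step 3: {p3}
  after c @ step 4: {p4}
  ✓ P
Trace ⟨adbc⟩ through Q, begin at {q0}:
  after a @ step 1: {q1}
  after d @ step 2: {q2}
  after b @ step 3: {q3}
  after c @ step 4: ∅ (Q stuck)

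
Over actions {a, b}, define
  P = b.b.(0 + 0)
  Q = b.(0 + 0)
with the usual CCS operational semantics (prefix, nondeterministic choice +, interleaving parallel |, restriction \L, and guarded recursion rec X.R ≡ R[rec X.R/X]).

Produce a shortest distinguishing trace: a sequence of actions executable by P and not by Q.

bb

LTS(P): 3 reachable states
  m0 = b.b.(0 + 0) :: =b=> m1
  m1 = b.(0 + 0) :: =b=> m2
  m2 = 0 + 0 :: ·
LTS(Q): 2 reachable states
  n0 = b.(0 + 0) :: =b=> n1
  n1 = 0 + 0 :: ·
Trace ⟨bb⟩ through P, begin at {m0}:
  step 1 (b): {m1}
  step 2 (b): {m2}
  ✓ P
Trace ⟨bb⟩ through Q, begin at {n0}:
  step 1 (b): {n1}
  step 2 (b): ∅  — Q cannot continue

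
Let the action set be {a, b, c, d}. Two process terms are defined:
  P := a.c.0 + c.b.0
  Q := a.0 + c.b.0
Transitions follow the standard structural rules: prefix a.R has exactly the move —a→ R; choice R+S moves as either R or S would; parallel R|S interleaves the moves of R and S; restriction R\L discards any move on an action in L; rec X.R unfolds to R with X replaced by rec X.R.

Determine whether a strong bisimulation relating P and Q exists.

not bisimilar

LTS(P): 4 reachable states
  s0 = a.c.0 + c.b.0 | --a--▸ s1, --c--▸ s2
  s1 = c.0 | --c--▸ s3
  s2 = b.0 | --b--▸ s3
  s3 = 0 | ∅
LTS(Q): 3 reachable states
  t0 = a.0 + c.b.0 | --a--▸ t1, --c--▸ t2
  t1 = 0 | ∅
  t2 = b.0 | --b--▸ t1
Bisimilarity quotient blocks:
  B0 = {s0}
  B1 = {s1}
  B2 = {s3, t1}
  B3 = {s2, t2}
  B4 = {t0}
s0 ∈ B0, t0 ∈ B4 → different blocks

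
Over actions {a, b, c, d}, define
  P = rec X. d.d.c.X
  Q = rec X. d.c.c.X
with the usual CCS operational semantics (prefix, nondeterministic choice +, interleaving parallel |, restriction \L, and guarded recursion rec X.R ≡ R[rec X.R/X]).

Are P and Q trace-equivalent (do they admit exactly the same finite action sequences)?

Reachable graph of P (3 states):
  m0 = rec X. d.d.c.X ⊢ ··d··> m1
  m1 = d.c.(rec X. d.d.c.X) ⊢ ··d··> m2
  m2 = c.(rec X. d.d.c.X) ⊢ ··c··> m0
Reachable graph of Q (3 states):
  n0 = rec X. d.c.c.X ⊢ ··d··> n1
  n1 = c.c.(rec X. d.c.c.X) ⊢ ··c··> n2
  n2 = c.(rec X. d.c.c.X) ⊢ ··c··> n0
Trace ⟨dd⟩ through P, begin at {m0}:
  [1] d ⇒ {m1}
  [2] d ⇒ {m2}
  P completes σ.
Trace ⟨dd⟩ through Q, begin at {n0}:
  [1] d ⇒ {n1}
  [2] d ⇒ ∅ (Q stuck)

trace-distinct — witness ⟨dd⟩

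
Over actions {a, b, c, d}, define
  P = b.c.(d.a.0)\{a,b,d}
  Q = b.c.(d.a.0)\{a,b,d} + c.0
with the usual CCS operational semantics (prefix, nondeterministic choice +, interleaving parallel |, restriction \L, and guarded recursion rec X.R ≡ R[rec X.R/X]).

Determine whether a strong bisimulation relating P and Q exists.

not bisimilar

Reachable graph of P (3 states):
  m0 = b.c.(d.a.0)\{a,b,d} → -b-> m1
  m1 = c.(d.a.0)\{a,b,d} → -c-> m2
  m2 = (d.a.0)\{a,b,d} → ∅
Reachable graph of Q (4 states):
  n0 = b.c.(d.a.0)\{a,b,d} + c.0 → -b-> n1, -c-> n2
  n1 = c.(d.a.0)\{a,b,d} → -c-> n3
  n2 = 0 → ∅
  n3 = (d.a.0)\{a,b,d} → ∅
Coarsest stable partition (strong bisimilarity classes):
  B0 = {m0}
  B1 = {m1, n1}
  B2 = {m2, n2, n3}
  B3 = {n0}
m0 ∈ B0, n0 ∈ B3 → different blocks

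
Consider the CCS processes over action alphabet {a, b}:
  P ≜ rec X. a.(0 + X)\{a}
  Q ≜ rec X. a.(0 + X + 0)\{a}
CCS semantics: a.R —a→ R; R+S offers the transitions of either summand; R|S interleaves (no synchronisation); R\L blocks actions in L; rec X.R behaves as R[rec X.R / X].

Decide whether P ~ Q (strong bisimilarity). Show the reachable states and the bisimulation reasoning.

Reachable graph of P (2 states):
  p0 = rec X. a.(0 + X)\{a} :: -a-> p1
  p1 = (0 + (rec X. a.(0 + X)\{a}))\{a} :: (no moves)
Reachable graph of Q (2 states):
  q0 = rec X. a.(0 + X + 0)\{a} :: -a-> q1
  q1 = (0 + (rec X. a.(0 + X + 0)\{a}) + 0)\{a} :: (no moves)
Partition-refinement fixed point:
  B0 = {p0, q0}
  B1 = {p1, q1}
p0 ∈ B0, q0 ∈ B0 → same block

bisimilar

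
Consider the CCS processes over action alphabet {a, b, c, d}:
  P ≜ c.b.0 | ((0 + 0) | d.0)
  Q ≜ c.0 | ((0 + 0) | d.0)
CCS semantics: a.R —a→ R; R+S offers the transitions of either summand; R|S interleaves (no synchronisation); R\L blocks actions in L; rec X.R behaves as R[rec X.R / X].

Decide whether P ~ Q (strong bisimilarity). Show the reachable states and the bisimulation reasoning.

LTS(P): 6 reachable states
  s0 = c.b.0 | ((0 + 0) | d.0) :: =c=> s1, =d=> s2
  s1 = b.0 | ((0 + 0) | d.0) :: =b=> s3, =d=> s4
  s2 = c.b.0 | ((0 + 0) | 0) :: =c=> s4
  s3 = 0 | ((0 + 0) | d.0) :: =d=> s5
  s4 = b.0 | ((0 + 0) | 0) :: =b=> s5
  s5 = 0 | ((0 + 0) | 0) :: deadlocked
LTS(Q): 4 reachable states
  t0 = c.0 | ((0 + 0) | d.0) :: =c=> t1, =d=> t2
  t1 = 0 | ((0 + 0) | d.0) :: =d=> t3
  t2 = c.0 | ((0 + 0) | 0) :: =c=> t3
  t3 = 0 | ((0 + 0) | 0) :: deadlocked
Bisimilarity quotient blocks:
  B0 = {s0}
  B1 = {s2}
  B2 = {s4}
  B3 = {s5, t3}
  B4 = {s1}
  B5 = {s3, t1}
  B6 = {t0}
  B7 = {t2}
s0 ∈ B0, t0 ∈ B6 → different blocks

P ≁ Q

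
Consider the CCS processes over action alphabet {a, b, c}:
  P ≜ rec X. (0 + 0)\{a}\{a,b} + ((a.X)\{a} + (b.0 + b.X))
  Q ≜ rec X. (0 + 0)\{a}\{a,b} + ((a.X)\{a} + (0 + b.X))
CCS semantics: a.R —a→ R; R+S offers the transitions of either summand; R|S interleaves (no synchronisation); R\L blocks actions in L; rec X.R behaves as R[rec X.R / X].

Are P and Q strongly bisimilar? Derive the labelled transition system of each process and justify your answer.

not bisimilar

LTS(P): 2 reachable states
  u0 = rec X. (0 + 0)\{a}\{a,b} + ((a.X)\{a} + (b.0 + b.X)) has moves =b=> u0, =b=> u1
  u1 = 0 has moves deadlocked
LTS(Q): 1 reachable states
  v0 = rec X. (0 + 0)\{a}\{a,b} + ((a.X)\{a} + (0 + b.X)) has moves =b=> v0
Partition-refinement fixed point:
  B0 = {u0}
  B1 = {u1}
  B2 = {v0}
u0 ∈ B0, v0 ∈ B2 → different blocks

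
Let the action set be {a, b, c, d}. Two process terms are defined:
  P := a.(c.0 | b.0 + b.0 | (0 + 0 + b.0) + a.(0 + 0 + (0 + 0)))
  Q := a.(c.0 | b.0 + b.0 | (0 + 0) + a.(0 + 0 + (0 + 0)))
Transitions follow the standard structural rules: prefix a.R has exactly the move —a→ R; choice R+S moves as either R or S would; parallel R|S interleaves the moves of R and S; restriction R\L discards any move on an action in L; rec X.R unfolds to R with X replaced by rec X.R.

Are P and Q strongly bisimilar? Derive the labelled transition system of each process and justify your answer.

not bisimilar

P's transition system — 8 states:
  u0 = a.(c.0 | b.0 + b.0 | (0 + 0 + b.0) + a.(0 + 0 + (0 + 0))) has moves --a--▸ u1
  u1 = c.0 | b.0 + b.0 | (0 + 0 + b.0) + a.(0 + 0 + (0 + 0)) has moves --a--▸ u2, --b--▸ u3, --b--▸ u4, --b--▸ u5, --c--▸ u6
  u2 = 0 + 0 + (0 + 0) has moves (no moves)
  u3 = 0 | (0 + 0 + b.0) has moves --b--▸ u7
  u4 = b.0 | 0 has moves --b--▸ u7
  u5 = c.0 | 0 has moves --c--▸ u7
  u6 = 0 | b.0 has moves --b--▸ u7
  u7 = 0 | 0 has moves (no moves)
Q's transition system — 7 states:
  v0 = a.(c.0 | b.0 + b.0 | (0 + 0) + a.(0 + 0 + (0 + 0))) has moves --a--▸ v1
  v1 = c.0 | b.0 + b.0 | (0 + 0) + a.(0 + 0 + (0 + 0)) has moves --a--▸ v2, --b--▸ v3, --b--▸ v4, --c--▸ v5
  v2 = 0 + 0 + (0 + 0) has moves (no moves)
  v3 = 0 | (0 + 0) has moves (no moves)
  v4 = c.0 | 0 has moves --c--▸ v6
  v5 = 0 | b.0 has moves --b--▸ v6
  v6 = 0 | 0 has moves (no moves)
Bisimilarity quotient blocks:
  B0 = {u0}
  B1 = {u1}
  B2 = {u5, v4}
  B3 = {u2, u7, v2, v3, v6}
  B4 = {u3, u4, u6, v5}
  B5 = {v0}
  B6 = {v1}
u0 ∈ B0, v0 ∈ B5 → different blocks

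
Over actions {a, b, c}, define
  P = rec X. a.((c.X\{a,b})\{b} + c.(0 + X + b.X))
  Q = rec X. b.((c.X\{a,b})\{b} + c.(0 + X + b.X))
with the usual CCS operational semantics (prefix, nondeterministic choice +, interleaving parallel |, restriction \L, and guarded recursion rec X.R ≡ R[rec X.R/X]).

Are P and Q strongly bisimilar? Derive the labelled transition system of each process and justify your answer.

P ≁ Q

Reachable graph of P (4 states):
  m0 = rec X. a.((c.X\{a,b})\{b} + c.(0 + X + b.X)) ⊢ —a→ m1
  m1 = (c.(rec X. a.((c.X\{a,b})\{b} + c.(0 + X + b.X)))\{a,b})\{b} + c.(0 + (rec X. a.((c.X\{a,b})\{b} + c.(0 + X + b.X))) + b.(rec X. a.((c.X\{a,b})\{b} + c.(0 + X + b.X)))) ⊢ —c→ m2, —c→ m3
  m2 = (rec X. a.((c.X\{a,b})\{b} + c.(0 + X + b.X)))\{a,b}\{b} ⊢ deadlocked
  m3 = 0 + (rec X. a.((c.X\{a,b})\{b} + c.(0 + X + b.X))) + b.(rec X. a.((c.X\{a,b})\{b} + c.(0 + X + b.X))) ⊢ —a→ m1, —b→ m0
Reachable graph of Q (4 states):
  n0 = rec X. b.((c.X\{a,b})\{b} + c.(0 + X + b.X)) ⊢ —b→ n1
  n1 = (c.(rec X. b.((c.X\{a,b})\{b} + c.(0 + X + b.X)))\{a,b})\{b} + c.(0 + (rec X. b.((c.X\{a,b})\{b} + c.(0 + X + b.X))) + b.(rec X. b.((c.X\{a,b})\{b} + c.(0 + X + b.X)))) ⊢ —c→ n2, —c→ n3
  n2 = (rec X. b.((c.X\{a,b})\{b} + c.(0 + X + b.X)))\{a,b}\{b} ⊢ deadlocked
  n3 = 0 + (rec X. b.((c.X\{a,b})\{b} + c.(0 + X + b.X))) + b.(rec X. b.((c.X\{a,b})\{b} + c.(0 + X + b.X))) ⊢ —b→ n0, —b→ n1
Partition-refinement fixed point:
  B0 = {m0}
  B1 = {m1}
  B2 = {m2, n2}
  B3 = {m3}
  B4 = {n0}
  B5 = {n1}
  B6 = {n3}
m0 ∈ B0, n0 ∈ B4 → different blocks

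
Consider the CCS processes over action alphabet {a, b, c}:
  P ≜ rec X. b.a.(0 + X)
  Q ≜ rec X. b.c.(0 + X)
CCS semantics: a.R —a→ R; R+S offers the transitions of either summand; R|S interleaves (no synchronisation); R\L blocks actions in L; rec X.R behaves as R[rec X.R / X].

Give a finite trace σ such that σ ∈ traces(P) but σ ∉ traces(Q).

ba

P's transition system — 3 states:
  u0 = rec X. b.a.(0 + X) :: ··b··> u1
  u1 = a.(0 + (rec X. b.a.(0 + X))) :: ··a··> u2
  u2 = 0 + (rec X. b.a.(0 + X)) :: ··b··> u1
Q's transition system — 3 states:
  v0 = rec X. b.c.(0 + X) :: ··b··> v1
  v1 = c.(0 + (rec X. b.c.(0 + X))) :: ··c··> v2
  v2 = 0 + (rec X. b.c.(0 + X)) :: ··b··> v1
Trace ⟨ba⟩ through P, begin at {u0}:
  after b @ step 1: {u1}
  after a @ step 2: {u2}
  — P admits the full trace.
Trace ⟨ba⟩ through Q, begin at {v0}:
  after b @ step 1: {v1}
  after a @ step 2: ∅ (Q stuck)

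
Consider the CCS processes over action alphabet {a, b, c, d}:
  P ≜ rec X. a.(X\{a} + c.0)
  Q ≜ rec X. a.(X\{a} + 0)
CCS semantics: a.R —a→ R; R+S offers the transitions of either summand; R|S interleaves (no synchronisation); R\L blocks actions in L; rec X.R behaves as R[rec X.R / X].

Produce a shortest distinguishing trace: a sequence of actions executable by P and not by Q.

Reachable graph of P (3 states):
  u0 = rec X. a.(X\{a} + c.0) | -a-> u1
  u1 = (rec X. a.(X\{a} + c.0))\{a} + c.0 | -c-> u2
  u2 = 0 | ·
Reachable graph of Q (2 states):
  v0 = rec X. a.(X\{a} + 0) | -a-> v1
  v1 = (rec X. a.(X\{a} + 0))\{a} + 0 | ·
Trace ⟨ac⟩ through P, begin at {u0}:
  after a @ step 1: {u1}
  after c @ step 2: {u2}
  ✓ P
Trace ⟨ac⟩ through Q, begin at {v0}:
  after a @ step 1: {v1}
  after c @ step 2: ∅ (Q stuck)

ac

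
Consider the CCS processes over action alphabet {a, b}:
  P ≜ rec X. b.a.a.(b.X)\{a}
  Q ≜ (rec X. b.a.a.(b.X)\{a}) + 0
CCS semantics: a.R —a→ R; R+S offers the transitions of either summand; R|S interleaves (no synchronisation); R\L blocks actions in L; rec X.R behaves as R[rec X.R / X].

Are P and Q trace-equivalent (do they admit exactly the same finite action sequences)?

Reachable graph of P (6 states):
  p0 = rec X. b.a.a.(b.X)\{a} :: —b→ p1
  p1 = a.a.(b.(rec X. b.a.a.(b.X)\{a}))\{a} :: —a→ p2
  p2 = a.(b.(rec X. b.a.a.(b.X)\{a}))\{a} :: —a→ p3
  p3 = (b.(rec X. b.a.a.(b.X)\{a}))\{a} :: —b→ p4
  p4 = (rec X. b.a.a.(b.X)\{a})\{a} :: —b→ p5
  p5 = (a.a.(b.(rec X. b.a.a.(b.X)\{a}))\{a})\{a} :: ·
Reachable graph of Q (6 states):
  q0 = (rec X. b.a.a.(b.X)\{a}) + 0 :: —b→ q1
  q1 = a.a.(b.(rec X. b.a.a.(b.X)\{a}))\{a} :: —a→ q2
  q2 = a.(b.(rec X. b.a.a.(b.X)\{a}))\{a} :: —a→ q3
  q3 = (b.(rec X. b.a.a.(b.X)\{a}))\{a} :: —b→ q4
  q4 = (rec X. b.a.a.(b.X)\{a})\{a} :: —b→ q5
  q5 = (a.a.(b.(rec X. b.a.a.(b.X)\{a}))\{a})\{a} :: ·
Partition-refinement fixed point:
  B0 = {p0, q0}
  B1 = {p1, q1}
  B2 = {p2, q2}
  B3 = {p3, q3}
  B4 = {p4, q4}
  B5 = {p5, q5}
p0 ∈ B0, q0 ∈ B0 → same block
Bisimilar ⇒ trace-equivalent.

YES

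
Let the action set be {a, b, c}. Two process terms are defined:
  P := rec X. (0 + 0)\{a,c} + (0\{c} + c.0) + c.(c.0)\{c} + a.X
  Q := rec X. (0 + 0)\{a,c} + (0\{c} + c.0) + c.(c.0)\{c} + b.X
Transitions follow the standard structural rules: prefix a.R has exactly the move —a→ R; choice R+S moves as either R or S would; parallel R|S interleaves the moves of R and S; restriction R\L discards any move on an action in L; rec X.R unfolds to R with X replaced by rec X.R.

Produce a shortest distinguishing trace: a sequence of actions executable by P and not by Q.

LTS(P): 3 reachable states
  u0 = rec X. (0 + 0)\{a,c} + (0\{c} + c.0) + c.(c.0)\{c} + a.X ⊢ --a--▸ u0, --c--▸ u1, --c--▸ u2
  u1 = (c.0)\{c} ⊢ (no moves)
  u2 = 0 ⊢ (no moves)
LTS(Q): 3 reachable states
  v0 = rec X. (0 + 0)\{a,c} + (0\{c} + c.0) + c.(c.0)\{c} + b.X ⊢ --b--▸ v0, --c--▸ v1, --c--▸ v2
  v1 = (c.0)\{c} ⊢ (no moves)
  v2 = 0 ⊢ (no moves)
Run σ = ⟨a⟩ on P: start {u0}
  step 1 (a): {u0}
  ✓ P
Run σ = ⟨a⟩ on Q: start {v0}
  step 1 (a): no successor for Q

a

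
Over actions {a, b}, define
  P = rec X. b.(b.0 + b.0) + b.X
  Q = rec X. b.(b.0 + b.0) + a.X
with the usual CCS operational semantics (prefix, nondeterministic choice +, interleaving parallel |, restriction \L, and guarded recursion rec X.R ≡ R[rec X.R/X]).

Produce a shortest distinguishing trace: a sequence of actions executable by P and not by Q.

bbb

P's transition system — 3 states:
  p0 = rec X. b.(b.0 + b.0) + b.X | =b=> p0, =b=> p1
  p1 = b.0 + b.0 | =b=> p2
  p2 = 0 | ∅
Q's transition system — 3 states:
  q0 = rec X. b.(b.0 + b.0) + a.X | =a=> q0, =b=> q1
  q1 = b.0 + b.0 | =b=> q2
  q2 = 0 | ∅
Executing bbb from P (initial set {p0}):
  step 1 (b): {p0, p1}
  step 2 (b): {p0, p1, p2}
  step 3 (b): {p0, p1, p2}
  P completes σ.
Executing bbb from Q (initial set {q0}):
  step 1 (b): {q1}
  step 2 (b): {q2}
  step 3 (b): ∅  — Q cannot continue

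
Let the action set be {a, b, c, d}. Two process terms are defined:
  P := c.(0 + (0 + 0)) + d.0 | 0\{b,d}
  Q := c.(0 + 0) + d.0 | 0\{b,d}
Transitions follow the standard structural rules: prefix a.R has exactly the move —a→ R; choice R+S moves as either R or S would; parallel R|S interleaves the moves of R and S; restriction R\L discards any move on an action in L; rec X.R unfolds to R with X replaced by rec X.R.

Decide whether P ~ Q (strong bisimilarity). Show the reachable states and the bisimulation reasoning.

P's transition system — 3 states:
  s0 = c.(0 + (0 + 0)) + d.0 | 0\{b,d} :: =c=> s1, =d=> s2
  s1 = 0 + (0 + 0) :: stopped
  s2 = 0 | 0\{b,d} :: stopped
Q's transition system — 3 states:
  t0 = c.(0 + 0) + d.0 | 0\{b,d} :: =c=> t1, =d=> t2
  t1 = 0 + 0 :: stopped
  t2 = 0 | 0\{b,d} :: stopped
Partition-refinement fixed point:
  B0 = {s0, t0}
  B1 = {s1, s2, t1, t2}
s0 ∈ B0, t0 ∈ B0 → same block

P ~ Q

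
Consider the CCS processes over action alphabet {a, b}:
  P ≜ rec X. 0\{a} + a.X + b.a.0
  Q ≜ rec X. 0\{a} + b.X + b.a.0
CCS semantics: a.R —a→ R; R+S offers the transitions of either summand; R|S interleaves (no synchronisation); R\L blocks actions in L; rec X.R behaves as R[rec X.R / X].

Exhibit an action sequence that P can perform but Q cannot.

P's transition system — 3 states:
  m0 = rec X. 0\{a} + a.X + b.a.0 has moves —a→ m0, —b→ m1
  m1 = a.0 has moves —a→ m2
  m2 = 0 has moves deadlocked
Q's transition system — 3 states:
  n0 = rec X. 0\{a} + b.X + b.a.0 has moves —b→ n0, —b→ n1
  n1 = a.0 has moves —a→ n2
  n2 = 0 has moves deadlocked
Trace ⟨a⟩ through P, begin at {m0}:
  step 1 (a): {m0}
  P completes σ.
Trace ⟨a⟩ through Q, begin at {n0}:
  step 1 (a): ∅  — Q cannot continue

a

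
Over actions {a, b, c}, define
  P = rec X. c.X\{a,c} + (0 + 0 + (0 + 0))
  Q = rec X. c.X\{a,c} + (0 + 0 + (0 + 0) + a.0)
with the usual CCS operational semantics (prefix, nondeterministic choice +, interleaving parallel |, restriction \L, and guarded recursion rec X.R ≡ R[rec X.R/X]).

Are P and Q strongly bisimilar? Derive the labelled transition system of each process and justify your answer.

P ≁ Q

LTS(P): 2 reachable states
  u0 = rec X. c.X\{a,c} + (0 + 0 + (0 + 0)) | -c-> u1
  u1 = (rec X. c.X\{a,c} + (0 + 0 + (0 + 0)))\{a,c} | ·
LTS(Q): 3 reachable states
  v0 = rec X. c.X\{a,c} + (0 + 0 + (0 + 0) + a.0) | -a-> v1, -c-> v2
  v1 = 0 | ·
  v2 = (rec X. c.X\{a,c} + (0 + 0 + (0 + 0) + a.0))\{a,c} | ·
Partition-refinement fixed point:
  B0 = {u0}
  B1 = {u1, v1, v2}
  B2 = {v0}
u0 ∈ B0, v0 ∈ B2 → different blocks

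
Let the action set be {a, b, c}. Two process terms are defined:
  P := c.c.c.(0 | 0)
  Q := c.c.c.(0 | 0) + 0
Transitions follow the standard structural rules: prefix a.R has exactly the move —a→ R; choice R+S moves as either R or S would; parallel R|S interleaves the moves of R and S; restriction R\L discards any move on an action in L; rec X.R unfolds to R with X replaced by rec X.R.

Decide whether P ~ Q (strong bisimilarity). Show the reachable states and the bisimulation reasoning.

YES

LTS(P): 4 reachable states
  p0 = c.c.c.(0 | 0) | =c=> p1
  p1 = c.c.(0 | 0) | =c=> p2
  p2 = c.(0 | 0) | =c=> p3
  p3 = 0 | 0 | stopped
LTS(Q): 4 reachable states
  q0 = c.c.c.(0 | 0) + 0 | =c=> q1
  q1 = c.c.(0 | 0) | =c=> q2
  q2 = c.(0 | 0) | =c=> q3
  q3 = 0 | 0 | stopped
Coarsest stable partition (strong bisimilarity classes):
  B0 = {p0, q0}
  B1 = {p1, q1}
  B2 = {p2, q2}
  B3 = {p3, q3}
p0 ∈ B0, q0 ∈ B0 → same block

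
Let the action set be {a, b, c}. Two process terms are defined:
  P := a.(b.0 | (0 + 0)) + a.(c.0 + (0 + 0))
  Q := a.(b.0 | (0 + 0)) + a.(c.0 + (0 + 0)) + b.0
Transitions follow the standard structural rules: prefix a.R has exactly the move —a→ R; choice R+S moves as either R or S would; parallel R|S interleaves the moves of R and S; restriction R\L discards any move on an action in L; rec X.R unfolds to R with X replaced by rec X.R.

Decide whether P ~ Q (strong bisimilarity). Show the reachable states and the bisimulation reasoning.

not bisimilar

LTS(P): 5 reachable states
  m0 = a.(b.0 | (0 + 0)) + a.(c.0 + (0 + 0)) → --a--▸ m1, --a--▸ m2
  m1 = b.0 | (0 + 0) → --b--▸ m3
  m2 = c.0 + (0 + 0) → --c--▸ m4
  m3 = 0 | (0 + 0) → ·
  m4 = 0 → ·
LTS(Q): 5 reachable states
  n0 = a.(b.0 | (0 + 0)) + a.(c.0 + (0 + 0)) + b.0 → --a--▸ n1, --a--▸ n2, --b--▸ n3
  n1 = b.0 | (0 + 0) → --b--▸ n4
  n2 = c.0 + (0 + 0) → --c--▸ n3
  n3 = 0 → ·
  n4 = 0 | (0 + 0) → ·
Bisimilarity quotient blocks:
  B0 = {m0}
  B1 = {m1, n1}
  B2 = {m3, m4, n3, n4}
  B3 = {m2, n2}
  B4 = {n0}
m0 ∈ B0, n0 ∈ B4 → different blocks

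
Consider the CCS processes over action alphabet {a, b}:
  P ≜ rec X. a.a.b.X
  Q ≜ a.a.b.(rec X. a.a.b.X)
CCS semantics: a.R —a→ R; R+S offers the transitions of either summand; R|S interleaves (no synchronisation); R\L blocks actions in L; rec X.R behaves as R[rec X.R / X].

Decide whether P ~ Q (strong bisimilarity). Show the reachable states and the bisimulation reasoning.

P's transition system — 3 states:
  p0 = rec X. a.a.b.X :: -a-> p1
  p1 = a.b.(rec X. a.a.b.X) :: -a-> p2
  p2 = b.(rec X. a.a.b.X) :: -b-> p0
Q's transition system — 4 states:
  q0 = a.a.b.(rec X. a.a.b.X) :: -a-> q1
  q1 = a.b.(rec X. a.a.b.X) :: -a-> q2
  q2 = b.(rec X. a.a.b.X) :: -b-> q3
  q3 = rec X. a.a.b.X :: -a-> q1
Partition-refinement fixed point:
  B0 = {p0, q0, q3}
  B1 = {p1, q1}
  B2 = {p2, q2}
p0 ∈ B0, q0 ∈ B0 → same block

bisimilar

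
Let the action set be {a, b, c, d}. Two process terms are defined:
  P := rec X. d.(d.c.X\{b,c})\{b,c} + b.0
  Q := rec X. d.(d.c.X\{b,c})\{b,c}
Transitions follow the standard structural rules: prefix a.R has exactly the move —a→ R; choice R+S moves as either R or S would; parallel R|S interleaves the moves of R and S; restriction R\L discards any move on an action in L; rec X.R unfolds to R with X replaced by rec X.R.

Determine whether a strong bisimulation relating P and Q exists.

Reachable graph of P (4 states):
  m0 = rec X. d.(d.c.X\{b,c})\{b,c} + b.0 → --b--▸ m1, --d--▸ m2
  m1 = 0 → ∅
  m2 = (d.c.(rec X. d.(d.c.X\{b,c})\{b,c} + b.0)\{b,c})\{b,c} → --d--▸ m3
  m3 = (c.(rec X. d.(d.c.X\{b,c})\{b,c} + b.0)\{b,c})\{b,c} → ∅
Reachable graph of Q (3 states):
  n0 = rec X. d.(d.c.X\{b,c})\{b,c} → --d--▸ n1
  n1 = (d.c.(rec X. d.(d.c.X\{b,c})\{b,c})\{b,c})\{b,c} → --d--▸ n2
  n2 = (c.(rec X. d.(d.c.X\{b,c})\{b,c})\{b,c})\{b,c} → ∅
Coarsest stable partition (strong bisimilarity classes):
  B0 = {m0}
  B1 = {m2, n1}
  B2 = {m1, m3, n2}
  B3 = {n0}
m0 ∈ B0, n0 ∈ B3 → different blocks

P ≁ Q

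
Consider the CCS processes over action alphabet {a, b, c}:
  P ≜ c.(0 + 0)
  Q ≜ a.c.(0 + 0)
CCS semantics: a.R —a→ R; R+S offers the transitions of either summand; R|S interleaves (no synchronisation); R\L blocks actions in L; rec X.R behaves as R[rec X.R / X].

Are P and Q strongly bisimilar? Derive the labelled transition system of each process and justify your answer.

NO

P's transition system — 2 states:
  p0 = c.(0 + 0) :: --c--▸ p1
  p1 = 0 + 0 :: deadlocked
Q's transition system — 3 states:
  q0 = a.c.(0 + 0) :: --a--▸ q1
  q1 = c.(0 + 0) :: --c--▸ q2
  q2 = 0 + 0 :: deadlocked
Coarsest stable partition (strong bisimilarity classes):
  B0 = {p0, q1}
  B1 = {p1, q2}
  B2 = {q0}
p0 ∈ B0, q0 ∈ B2 → different blocks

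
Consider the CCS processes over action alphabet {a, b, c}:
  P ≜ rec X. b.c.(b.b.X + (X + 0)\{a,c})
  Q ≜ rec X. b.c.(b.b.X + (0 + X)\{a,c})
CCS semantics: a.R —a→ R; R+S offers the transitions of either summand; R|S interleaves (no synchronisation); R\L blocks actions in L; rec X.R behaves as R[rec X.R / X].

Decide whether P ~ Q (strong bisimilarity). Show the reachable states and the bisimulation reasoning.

P's transition system — 5 states:
  m0 = rec X. b.c.(b.b.X + (X + 0)\{a,c}) | -b-> m1
  m1 = c.(b.b.(rec X. b.c.(b.b.X + (X + 0)\{a,c})) + ((rec X. b.c.(b.b.X + (X + 0)\{a,c})) + 0)\{a,c}) | -c-> m2
  m2 = b.b.(rec X. b.c.(b.b.X + (X + 0)\{a,c})) + ((rec X. b.c.(b.b.X + (X + 0)\{a,c})) + 0)\{a,c} | -b-> m3, -b-> m4
  m3 = (c.(b.b.(rec X. b.c.(b.b.X + (X + 0)\{a,c})) + ((rec X. b.c.(b.b.X + (X + 0)\{a,c})) + 0)\{a,c}))\{a,c} | deadlocked
  m4 = b.(rec X. b.c.(b.b.X + (X + 0)\{a,c})) | -b-> m0
Q's transition system — 5 states:
  n0 = rec X. b.c.(b.b.X + (0 + X)\{a,c}) | -b-> n1
  n1 = c.(b.b.(rec X. b.c.(b.b.X + (0 + X)\{a,c})) + (0 + (rec X. b.c.(b.b.X + (0 + X)\{a,c})))\{a,c}) | -c-> n2
  n2 = b.b.(rec X. b.c.(b.b.X + (0 + X)\{a,c})) + (0 + (rec X. b.c.(b.b.X + (0 + X)\{a,c})))\{a,c} | -b-> n3, -b-> n4
  n3 = (c.(b.b.(rec X. b.c.(b.b.X + (0 + X)\{a,c})) + (0 + (rec X. b.c.(b.b.X + (0 + X)\{a,c})))\{a,c}))\{a,c} | deadlocked
  n4 = b.(rec X. b.c.(b.b.X + (0 + X)\{a,c})) | -b-> n0
Coarsest stable partition (strong bisimilarity classes):
  B0 = {m0, n0}
  B1 = {m1, n1}
  B2 = {m2, n2}
  B3 = {m3, n3}
  B4 = {m4, n4}
m0 ∈ B0, n0 ∈ B0 → same block

bisimilar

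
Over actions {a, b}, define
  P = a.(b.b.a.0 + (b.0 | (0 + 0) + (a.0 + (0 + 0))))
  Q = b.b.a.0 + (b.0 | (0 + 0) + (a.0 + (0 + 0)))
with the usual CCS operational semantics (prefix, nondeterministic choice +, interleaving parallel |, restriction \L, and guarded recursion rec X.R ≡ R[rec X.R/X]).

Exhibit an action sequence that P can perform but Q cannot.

Reachable graph of P (6 states):
  u0 = a.(b.b.a.0 + (b.0 | (0 + 0) + (a.0 + (0 + 0)))) → ··a··> u1
  u1 = b.b.a.0 + (b.0 | (0 + 0) + (a.0 + (0 + 0))) → ··a··> u2, ··b··> u3, ··b··> u4
  u2 = 0 → ∅
  u3 = 0 | (0 + 0) → ∅
  u4 = b.a.0 → ··b··> u5
  u5 = a.0 → ··a··> u2
Reachable graph of Q (5 states):
  v0 = b.b.a.0 + (b.0 | (0 + 0) + (a.0 + (0 + 0))) → ··a··> v1, ··b··> v2, ··b··> v3
  v1 = 0 → ∅
  v2 = 0 | (0 + 0) → ∅
  v3 = b.a.0 → ··b··> v4
  v4 = a.0 → ··a··> v1
Run σ = ⟨aa⟩ on P: start {u0}
  step 1 (a): {u1}
  step 2 (a): {u2}
  ✓ P
Run σ = ⟨aa⟩ on Q: start {v0}
  step 1 (a): {v1}
  step 2 (a): ∅  — Q cannot continue

aa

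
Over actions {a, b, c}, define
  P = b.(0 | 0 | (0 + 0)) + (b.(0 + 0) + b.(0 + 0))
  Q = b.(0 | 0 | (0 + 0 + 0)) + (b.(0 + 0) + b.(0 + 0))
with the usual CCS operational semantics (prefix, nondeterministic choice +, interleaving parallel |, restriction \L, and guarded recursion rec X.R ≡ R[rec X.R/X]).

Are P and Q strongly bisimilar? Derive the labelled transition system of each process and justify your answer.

P's transition system — 3 states:
  u0 = b.(0 | 0 | (0 + 0)) + (b.(0 + 0) + b.(0 + 0)) → --b--▸ u1, --b--▸ u2
  u1 = 0 + 0 → (no moves)
  u2 = 0 | 0 | (0 + 0) → (no moves)
Q's transition system — 3 states:
  v0 = b.(0 | 0 | (0 + 0 + 0)) + (b.(0 + 0) + b.(0 + 0)) → --b--▸ v1, --b--▸ v2
  v1 = 0 + 0 → (no moves)
  v2 = 0 | 0 | (0 + 0 + 0) → (no moves)
Coarsest stable partition (strong bisimilarity classes):
  B0 = {u0, v0}
  B1 = {u1, u2, v1, v2}
u0 ∈ B0, v0 ∈ B0 → same block

YES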